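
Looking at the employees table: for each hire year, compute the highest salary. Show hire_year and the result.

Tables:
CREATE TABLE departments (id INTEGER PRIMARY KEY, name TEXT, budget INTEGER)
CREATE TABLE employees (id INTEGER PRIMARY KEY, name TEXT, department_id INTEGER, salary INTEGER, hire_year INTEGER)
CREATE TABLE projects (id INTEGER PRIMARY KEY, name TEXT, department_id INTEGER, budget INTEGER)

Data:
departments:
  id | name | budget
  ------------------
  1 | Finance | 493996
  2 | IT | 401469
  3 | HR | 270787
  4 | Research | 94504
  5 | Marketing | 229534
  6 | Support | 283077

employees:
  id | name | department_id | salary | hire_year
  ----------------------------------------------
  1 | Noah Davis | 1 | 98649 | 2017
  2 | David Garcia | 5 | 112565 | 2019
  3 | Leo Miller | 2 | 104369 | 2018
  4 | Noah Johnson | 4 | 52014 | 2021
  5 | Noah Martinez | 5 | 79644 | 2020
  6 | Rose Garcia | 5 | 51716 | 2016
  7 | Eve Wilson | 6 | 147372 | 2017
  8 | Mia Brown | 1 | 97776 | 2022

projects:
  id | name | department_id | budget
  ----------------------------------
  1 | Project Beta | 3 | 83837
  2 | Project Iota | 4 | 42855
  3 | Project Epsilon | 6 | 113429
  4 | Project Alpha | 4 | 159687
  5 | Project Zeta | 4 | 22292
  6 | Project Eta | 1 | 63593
SELECT hire_year, MAX(salary) AS max_salary FROM employees GROUP BY hire_year

Execution result:
hire_year | max_salary
2016 | 51716
2017 | 147372
2018 | 104369
2019 | 112565
2020 | 79644
2021 | 52014
2022 | 97776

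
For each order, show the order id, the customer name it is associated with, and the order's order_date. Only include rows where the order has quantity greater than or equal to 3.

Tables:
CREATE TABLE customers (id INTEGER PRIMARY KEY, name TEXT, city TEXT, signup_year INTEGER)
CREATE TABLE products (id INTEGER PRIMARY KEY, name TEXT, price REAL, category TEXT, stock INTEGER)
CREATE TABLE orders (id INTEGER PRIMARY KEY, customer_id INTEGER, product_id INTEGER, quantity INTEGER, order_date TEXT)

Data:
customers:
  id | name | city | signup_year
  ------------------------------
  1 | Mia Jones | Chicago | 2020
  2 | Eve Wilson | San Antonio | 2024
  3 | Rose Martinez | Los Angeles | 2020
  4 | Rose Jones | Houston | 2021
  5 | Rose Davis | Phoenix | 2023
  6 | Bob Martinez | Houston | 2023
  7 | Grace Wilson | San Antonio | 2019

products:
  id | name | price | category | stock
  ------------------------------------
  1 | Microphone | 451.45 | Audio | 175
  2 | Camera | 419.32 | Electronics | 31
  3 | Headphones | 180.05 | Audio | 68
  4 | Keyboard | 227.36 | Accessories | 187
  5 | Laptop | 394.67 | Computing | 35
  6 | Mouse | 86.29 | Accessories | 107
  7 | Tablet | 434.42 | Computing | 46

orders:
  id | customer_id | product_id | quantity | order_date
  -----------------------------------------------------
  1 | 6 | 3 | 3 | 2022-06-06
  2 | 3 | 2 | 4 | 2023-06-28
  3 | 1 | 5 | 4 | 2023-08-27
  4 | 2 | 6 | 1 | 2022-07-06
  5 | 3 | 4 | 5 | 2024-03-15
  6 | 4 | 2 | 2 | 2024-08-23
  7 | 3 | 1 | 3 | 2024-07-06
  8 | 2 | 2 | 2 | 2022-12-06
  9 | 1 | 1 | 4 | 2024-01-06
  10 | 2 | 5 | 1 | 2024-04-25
SELECT c.id, p.name AS customer, c.order_date FROM orders c JOIN customers p ON c.customer_id = p.id WHERE c.quantity >= 3

Execution result:
id | customer | order_date
1 | Bob Martinez | 2022-06-06
2 | Rose Martinez | 2023-06-28
3 | Mia Jones | 2023-08-27
5 | Rose Martinez | 2024-03-15
7 | Rose Martinez | 2024-07-06
9 | Mia Jones | 2024-01-06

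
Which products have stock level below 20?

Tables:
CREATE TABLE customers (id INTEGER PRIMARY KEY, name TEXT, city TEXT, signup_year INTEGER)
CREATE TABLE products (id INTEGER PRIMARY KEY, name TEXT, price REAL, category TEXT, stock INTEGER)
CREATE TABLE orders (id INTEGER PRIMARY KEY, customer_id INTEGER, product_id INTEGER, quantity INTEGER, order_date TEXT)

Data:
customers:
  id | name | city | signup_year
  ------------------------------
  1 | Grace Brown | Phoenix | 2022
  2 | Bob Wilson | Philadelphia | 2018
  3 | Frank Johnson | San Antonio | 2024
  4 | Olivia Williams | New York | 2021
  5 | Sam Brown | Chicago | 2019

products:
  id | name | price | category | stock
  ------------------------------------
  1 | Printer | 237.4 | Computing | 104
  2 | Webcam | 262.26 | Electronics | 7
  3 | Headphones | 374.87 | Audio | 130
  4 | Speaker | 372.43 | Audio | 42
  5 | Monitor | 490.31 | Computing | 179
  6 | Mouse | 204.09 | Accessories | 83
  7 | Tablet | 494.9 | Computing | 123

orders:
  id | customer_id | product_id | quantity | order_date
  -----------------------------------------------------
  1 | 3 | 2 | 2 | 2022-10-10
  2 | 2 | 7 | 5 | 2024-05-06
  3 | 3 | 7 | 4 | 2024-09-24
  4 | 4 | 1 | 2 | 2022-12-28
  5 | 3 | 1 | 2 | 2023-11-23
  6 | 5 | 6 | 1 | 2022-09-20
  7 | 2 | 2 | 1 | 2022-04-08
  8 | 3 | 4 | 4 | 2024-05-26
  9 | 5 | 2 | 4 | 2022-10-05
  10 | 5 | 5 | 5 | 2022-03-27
SELECT name, stock FROM products WHERE stock < 20

Execution result:
name | stock
Webcam | 7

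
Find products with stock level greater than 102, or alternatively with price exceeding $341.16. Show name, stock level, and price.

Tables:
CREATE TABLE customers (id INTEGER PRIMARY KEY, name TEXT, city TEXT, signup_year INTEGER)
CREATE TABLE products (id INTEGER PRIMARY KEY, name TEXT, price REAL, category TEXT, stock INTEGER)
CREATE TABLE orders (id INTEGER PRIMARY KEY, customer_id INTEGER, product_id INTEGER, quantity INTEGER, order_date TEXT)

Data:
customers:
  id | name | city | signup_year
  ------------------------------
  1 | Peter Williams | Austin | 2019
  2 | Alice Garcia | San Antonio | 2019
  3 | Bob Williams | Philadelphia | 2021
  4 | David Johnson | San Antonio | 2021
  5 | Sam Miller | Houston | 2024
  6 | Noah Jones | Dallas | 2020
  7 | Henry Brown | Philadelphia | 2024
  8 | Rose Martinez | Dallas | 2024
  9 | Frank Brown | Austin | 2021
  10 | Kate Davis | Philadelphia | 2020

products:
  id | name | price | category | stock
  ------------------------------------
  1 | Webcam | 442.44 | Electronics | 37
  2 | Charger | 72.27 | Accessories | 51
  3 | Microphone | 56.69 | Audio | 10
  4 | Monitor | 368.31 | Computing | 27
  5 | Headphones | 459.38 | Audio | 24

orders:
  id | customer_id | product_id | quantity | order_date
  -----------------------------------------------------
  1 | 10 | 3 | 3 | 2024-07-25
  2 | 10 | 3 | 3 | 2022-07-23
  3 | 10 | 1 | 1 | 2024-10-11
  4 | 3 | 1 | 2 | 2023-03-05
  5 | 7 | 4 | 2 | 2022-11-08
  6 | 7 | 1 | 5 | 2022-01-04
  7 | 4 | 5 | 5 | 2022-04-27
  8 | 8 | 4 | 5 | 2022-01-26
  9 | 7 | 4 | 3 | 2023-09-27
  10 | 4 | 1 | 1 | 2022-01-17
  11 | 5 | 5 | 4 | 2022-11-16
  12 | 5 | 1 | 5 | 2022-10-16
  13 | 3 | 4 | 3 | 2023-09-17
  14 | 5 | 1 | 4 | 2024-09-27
SELECT name, stock, price FROM products WHERE stock > 102 OR price > 341.16

Execution result:
name | stock | price
Webcam | 37 | 442.44
Monitor | 27 | 368.31
Headphones | 24 | 459.38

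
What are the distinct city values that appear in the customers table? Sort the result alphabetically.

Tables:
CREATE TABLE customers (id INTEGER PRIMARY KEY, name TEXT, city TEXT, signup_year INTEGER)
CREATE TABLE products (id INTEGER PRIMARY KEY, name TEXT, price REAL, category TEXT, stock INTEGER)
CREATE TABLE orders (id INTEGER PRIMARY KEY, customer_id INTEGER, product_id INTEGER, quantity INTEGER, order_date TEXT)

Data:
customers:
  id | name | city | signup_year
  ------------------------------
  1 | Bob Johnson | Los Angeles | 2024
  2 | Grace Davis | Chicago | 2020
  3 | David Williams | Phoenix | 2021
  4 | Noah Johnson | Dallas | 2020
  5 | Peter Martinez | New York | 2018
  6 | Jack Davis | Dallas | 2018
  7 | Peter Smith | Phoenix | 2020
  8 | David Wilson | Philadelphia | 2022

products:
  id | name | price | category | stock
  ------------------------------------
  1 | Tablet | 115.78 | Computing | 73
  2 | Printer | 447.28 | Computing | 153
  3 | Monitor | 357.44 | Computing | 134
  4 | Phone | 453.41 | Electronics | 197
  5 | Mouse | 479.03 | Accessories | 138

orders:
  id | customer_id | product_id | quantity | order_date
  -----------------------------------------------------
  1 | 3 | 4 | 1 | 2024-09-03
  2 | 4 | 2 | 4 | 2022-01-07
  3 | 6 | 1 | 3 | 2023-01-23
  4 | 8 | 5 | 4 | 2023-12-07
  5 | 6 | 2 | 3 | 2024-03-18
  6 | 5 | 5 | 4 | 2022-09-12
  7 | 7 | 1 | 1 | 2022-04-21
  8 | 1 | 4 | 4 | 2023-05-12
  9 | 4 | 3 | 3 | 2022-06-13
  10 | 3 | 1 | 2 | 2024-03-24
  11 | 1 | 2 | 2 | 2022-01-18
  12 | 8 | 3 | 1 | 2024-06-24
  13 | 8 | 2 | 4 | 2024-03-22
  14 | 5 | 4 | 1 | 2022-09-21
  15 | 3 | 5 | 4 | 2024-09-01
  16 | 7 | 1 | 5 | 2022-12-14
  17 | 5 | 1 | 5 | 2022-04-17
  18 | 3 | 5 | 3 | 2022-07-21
SELECT DISTINCT city FROM customers ORDER BY city

Execution result:
city
Chicago
Dallas
Los Angeles
New York
Philadelphia
Phoenix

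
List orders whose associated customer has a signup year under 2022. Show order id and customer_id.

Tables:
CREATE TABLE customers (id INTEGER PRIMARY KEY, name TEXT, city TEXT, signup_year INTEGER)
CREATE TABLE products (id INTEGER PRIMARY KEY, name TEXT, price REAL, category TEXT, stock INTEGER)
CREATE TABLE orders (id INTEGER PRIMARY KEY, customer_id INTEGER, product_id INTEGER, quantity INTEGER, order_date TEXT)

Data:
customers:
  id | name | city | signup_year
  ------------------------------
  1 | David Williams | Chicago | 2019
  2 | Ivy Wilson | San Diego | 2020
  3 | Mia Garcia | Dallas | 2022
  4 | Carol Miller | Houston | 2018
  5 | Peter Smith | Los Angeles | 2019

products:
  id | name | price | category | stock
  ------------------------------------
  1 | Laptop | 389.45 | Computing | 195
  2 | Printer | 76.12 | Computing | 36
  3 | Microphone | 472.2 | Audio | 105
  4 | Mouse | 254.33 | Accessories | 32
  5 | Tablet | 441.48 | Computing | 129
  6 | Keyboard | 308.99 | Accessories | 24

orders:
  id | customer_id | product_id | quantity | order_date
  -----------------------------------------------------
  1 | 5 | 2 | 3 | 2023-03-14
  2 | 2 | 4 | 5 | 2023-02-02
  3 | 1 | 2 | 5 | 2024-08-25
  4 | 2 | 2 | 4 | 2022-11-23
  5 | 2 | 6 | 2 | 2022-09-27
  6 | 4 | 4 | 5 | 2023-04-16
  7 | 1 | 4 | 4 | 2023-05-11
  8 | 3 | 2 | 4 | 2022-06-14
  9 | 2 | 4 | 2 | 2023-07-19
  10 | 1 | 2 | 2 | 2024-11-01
SELECT id, customer_id FROM orders WHERE customer_id IN (SELECT id FROM customers WHERE signup_year < 2022)

Execution result:
id | customer_id
1 | 5
2 | 2
3 | 1
4 | 2
5 | 2
6 | 4
7 | 1
9 | 2
10 | 1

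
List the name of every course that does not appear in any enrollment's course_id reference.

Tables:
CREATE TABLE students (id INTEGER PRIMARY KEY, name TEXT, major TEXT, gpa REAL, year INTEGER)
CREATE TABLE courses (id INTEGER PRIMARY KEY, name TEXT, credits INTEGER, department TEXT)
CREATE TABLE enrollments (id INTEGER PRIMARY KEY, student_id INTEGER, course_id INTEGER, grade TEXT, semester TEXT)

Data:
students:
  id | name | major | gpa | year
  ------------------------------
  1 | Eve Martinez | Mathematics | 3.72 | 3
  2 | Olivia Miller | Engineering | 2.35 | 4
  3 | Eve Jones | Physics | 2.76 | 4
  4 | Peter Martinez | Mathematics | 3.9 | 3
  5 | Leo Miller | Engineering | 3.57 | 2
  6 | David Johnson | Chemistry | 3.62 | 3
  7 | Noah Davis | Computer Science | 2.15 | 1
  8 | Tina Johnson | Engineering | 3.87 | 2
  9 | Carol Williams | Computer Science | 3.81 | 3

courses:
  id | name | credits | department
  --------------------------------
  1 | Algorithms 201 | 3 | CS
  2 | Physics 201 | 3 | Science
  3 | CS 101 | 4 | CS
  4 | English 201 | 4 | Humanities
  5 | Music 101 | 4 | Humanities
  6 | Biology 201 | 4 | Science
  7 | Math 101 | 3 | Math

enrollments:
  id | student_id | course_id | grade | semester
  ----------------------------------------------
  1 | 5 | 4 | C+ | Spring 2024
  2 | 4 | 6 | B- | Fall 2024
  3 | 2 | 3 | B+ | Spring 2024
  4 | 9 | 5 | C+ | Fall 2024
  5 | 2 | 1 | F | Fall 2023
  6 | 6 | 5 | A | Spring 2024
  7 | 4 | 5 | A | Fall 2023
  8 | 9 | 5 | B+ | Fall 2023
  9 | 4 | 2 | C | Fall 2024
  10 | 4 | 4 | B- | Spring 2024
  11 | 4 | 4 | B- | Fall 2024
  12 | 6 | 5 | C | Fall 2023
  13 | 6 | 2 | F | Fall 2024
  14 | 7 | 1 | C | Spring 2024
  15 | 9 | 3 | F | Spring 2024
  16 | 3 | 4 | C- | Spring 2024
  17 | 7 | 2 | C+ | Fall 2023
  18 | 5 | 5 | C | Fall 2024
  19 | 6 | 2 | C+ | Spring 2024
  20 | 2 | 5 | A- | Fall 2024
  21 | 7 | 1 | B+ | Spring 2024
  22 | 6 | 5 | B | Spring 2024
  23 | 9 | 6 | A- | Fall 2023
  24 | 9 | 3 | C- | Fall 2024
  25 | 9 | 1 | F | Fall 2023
SELECT p.name FROM courses p LEFT JOIN enrollments c ON c.course_id = p.id WHERE c.id IS NULL

Execution result:
Math 101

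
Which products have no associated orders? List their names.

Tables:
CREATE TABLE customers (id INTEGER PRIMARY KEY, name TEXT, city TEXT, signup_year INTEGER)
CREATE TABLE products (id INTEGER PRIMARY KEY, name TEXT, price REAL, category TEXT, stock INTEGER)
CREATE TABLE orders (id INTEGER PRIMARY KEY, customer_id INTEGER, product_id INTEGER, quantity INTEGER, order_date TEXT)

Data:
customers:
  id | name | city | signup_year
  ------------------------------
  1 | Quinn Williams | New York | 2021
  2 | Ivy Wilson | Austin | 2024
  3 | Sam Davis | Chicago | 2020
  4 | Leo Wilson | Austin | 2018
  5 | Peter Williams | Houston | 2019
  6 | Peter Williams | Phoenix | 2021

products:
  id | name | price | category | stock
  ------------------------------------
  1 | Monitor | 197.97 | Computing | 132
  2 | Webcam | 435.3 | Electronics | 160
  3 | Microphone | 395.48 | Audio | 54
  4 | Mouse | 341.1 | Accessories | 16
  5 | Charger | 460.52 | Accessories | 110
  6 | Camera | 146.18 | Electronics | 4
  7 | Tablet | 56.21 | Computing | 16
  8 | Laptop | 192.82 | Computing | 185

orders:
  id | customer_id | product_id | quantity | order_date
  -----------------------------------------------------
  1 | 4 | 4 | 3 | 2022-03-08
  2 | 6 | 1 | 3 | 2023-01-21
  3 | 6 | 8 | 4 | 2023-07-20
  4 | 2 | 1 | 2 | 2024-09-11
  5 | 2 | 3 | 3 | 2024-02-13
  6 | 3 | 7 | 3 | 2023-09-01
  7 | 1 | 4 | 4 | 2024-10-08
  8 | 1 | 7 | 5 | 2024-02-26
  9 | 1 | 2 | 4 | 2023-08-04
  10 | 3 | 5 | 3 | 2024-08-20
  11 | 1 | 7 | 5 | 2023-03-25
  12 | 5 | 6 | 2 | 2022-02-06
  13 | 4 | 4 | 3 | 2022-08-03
SELECT p.name FROM products p LEFT JOIN orders c ON c.product_id = p.id WHERE c.id IS NULL

Execution result:
(no rows)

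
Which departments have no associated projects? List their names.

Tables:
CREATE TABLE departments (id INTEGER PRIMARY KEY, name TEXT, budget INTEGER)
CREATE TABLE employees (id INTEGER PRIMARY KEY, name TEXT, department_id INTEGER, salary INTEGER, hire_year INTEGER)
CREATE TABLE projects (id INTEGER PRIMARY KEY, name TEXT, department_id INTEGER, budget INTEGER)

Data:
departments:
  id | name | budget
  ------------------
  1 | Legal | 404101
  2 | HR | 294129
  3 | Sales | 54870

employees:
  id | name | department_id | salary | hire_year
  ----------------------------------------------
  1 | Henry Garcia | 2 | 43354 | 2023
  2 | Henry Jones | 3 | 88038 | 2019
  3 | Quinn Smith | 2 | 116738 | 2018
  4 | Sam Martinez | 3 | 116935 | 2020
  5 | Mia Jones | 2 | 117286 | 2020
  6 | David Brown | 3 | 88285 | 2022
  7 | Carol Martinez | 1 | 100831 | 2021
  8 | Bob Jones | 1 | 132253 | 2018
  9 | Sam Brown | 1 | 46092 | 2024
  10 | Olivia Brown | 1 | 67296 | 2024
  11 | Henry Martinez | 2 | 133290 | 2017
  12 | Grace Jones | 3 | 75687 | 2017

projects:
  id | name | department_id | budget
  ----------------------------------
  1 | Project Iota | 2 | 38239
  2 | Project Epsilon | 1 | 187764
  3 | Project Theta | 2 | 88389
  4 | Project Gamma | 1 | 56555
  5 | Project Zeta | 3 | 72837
SELECT p.name FROM departments p LEFT JOIN projects c ON c.department_id = p.id WHERE c.id IS NULL

Execution result:
(no rows)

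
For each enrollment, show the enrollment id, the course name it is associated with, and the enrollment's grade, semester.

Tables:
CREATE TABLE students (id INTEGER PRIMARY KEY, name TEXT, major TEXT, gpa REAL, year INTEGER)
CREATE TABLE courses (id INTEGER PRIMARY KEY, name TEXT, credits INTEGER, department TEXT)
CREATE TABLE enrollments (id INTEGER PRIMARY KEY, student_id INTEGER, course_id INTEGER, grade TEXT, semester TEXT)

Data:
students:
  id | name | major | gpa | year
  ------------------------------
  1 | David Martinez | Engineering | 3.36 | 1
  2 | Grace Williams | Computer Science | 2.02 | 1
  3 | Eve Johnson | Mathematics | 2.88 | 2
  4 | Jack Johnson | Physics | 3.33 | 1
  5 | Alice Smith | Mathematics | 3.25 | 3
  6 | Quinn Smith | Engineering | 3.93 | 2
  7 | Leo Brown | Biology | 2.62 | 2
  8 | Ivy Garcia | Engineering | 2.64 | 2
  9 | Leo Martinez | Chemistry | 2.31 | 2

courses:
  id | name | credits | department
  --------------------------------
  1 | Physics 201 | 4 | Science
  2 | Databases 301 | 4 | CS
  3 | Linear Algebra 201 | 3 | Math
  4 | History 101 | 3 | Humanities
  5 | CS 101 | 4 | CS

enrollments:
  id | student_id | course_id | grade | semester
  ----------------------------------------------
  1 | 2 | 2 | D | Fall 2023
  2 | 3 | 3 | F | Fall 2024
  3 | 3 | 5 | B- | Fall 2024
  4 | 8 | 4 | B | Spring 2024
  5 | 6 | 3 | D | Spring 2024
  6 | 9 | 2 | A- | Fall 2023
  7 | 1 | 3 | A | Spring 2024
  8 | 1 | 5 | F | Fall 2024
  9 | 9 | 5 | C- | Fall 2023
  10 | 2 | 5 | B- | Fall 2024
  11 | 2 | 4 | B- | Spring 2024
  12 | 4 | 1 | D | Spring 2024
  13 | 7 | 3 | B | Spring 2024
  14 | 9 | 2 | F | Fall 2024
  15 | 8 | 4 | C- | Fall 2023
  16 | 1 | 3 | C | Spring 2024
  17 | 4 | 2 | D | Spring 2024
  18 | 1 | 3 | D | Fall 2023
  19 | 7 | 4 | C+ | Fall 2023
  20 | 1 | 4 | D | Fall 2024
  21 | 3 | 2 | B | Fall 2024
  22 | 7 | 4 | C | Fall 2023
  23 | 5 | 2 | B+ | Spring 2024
SELECT c.id, p.name AS course, c.grade, c.semester FROM enrollments c JOIN courses p ON c.course_id = p.id

Execution result:
id | course | grade | semester
1 | Databases 301 | D | Fall 2023
2 | Linear Algebra 201 | F | Fall 2024
3 | CS 101 | B- | Fall 2024
4 | History 101 | B | Spring 2024
5 | Linear Algebra 201 | D | Spring 2024
6 | Databases 301 | A- | Fall 2023
7 | Linear Algebra 201 | A | Spring 2024
8 | CS 101 | F | Fall 2024
9 | CS 101 | C- | Fall 2023
10 | CS 101 | B- | Fall 2024
11 | History 101 | B- | Spring 2024
12 | Physics 201 | D | Spring 2024
13 | Linear Algebra 201 | B | Spring 2024
14 | Databases 301 | F | Fall 2024
15 | History 101 | C- | Fall 2023
16 | Linear Algebra 201 | C | Spring 2024
17 | Databases 301 | D | Spring 2024
18 | Linear Algebra 201 | D | Fall 2023
19 | History 101 | C+ | Fall 2023
20 | History 101 | D | Fall 2024
21 | Databases 301 | B | Fall 2024
22 | History 101 | C | Fall 2023
23 | Databases 301 | B+ | Spring 2024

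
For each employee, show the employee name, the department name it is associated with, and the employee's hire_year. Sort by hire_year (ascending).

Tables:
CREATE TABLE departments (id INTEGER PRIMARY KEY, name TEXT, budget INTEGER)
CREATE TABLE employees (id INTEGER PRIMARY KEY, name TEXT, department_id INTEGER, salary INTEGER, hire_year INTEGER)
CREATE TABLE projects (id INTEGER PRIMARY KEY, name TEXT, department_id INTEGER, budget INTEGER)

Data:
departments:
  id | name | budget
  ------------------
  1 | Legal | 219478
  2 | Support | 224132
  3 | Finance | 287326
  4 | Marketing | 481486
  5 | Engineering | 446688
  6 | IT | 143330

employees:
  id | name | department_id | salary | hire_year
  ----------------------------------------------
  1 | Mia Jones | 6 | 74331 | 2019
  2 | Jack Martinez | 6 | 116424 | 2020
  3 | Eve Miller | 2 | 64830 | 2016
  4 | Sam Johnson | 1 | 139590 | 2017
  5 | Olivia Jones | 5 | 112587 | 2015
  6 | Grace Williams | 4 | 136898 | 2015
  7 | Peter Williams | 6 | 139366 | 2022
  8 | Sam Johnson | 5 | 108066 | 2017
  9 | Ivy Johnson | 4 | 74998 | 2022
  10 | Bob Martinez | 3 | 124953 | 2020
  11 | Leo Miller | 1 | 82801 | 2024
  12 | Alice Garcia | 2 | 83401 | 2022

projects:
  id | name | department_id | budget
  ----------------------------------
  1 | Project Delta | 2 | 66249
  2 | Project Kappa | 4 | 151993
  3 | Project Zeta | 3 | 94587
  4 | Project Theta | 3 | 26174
SELECT c.name, p.name AS department, c.hire_year FROM employees c JOIN departments p ON c.department_id = p.id ORDER BY c.hire_year ASC

Execution result:
name | department | hire_year
Olivia Jones | Engineering | 2015
Grace Williams | Marketing | 2015
Eve Miller | Support | 2016
Sam Johnson | Legal | 2017
Sam Johnson | Engineering | 2017
Mia Jones | IT | 2019
Jack Martinez | IT | 2020
Bob Martinez | Finance | 2020
Peter Williams | IT | 2022
Ivy Johnson | Marketing | 2022
Alice Garcia | Support | 2022
Leo Miller | Legal | 2024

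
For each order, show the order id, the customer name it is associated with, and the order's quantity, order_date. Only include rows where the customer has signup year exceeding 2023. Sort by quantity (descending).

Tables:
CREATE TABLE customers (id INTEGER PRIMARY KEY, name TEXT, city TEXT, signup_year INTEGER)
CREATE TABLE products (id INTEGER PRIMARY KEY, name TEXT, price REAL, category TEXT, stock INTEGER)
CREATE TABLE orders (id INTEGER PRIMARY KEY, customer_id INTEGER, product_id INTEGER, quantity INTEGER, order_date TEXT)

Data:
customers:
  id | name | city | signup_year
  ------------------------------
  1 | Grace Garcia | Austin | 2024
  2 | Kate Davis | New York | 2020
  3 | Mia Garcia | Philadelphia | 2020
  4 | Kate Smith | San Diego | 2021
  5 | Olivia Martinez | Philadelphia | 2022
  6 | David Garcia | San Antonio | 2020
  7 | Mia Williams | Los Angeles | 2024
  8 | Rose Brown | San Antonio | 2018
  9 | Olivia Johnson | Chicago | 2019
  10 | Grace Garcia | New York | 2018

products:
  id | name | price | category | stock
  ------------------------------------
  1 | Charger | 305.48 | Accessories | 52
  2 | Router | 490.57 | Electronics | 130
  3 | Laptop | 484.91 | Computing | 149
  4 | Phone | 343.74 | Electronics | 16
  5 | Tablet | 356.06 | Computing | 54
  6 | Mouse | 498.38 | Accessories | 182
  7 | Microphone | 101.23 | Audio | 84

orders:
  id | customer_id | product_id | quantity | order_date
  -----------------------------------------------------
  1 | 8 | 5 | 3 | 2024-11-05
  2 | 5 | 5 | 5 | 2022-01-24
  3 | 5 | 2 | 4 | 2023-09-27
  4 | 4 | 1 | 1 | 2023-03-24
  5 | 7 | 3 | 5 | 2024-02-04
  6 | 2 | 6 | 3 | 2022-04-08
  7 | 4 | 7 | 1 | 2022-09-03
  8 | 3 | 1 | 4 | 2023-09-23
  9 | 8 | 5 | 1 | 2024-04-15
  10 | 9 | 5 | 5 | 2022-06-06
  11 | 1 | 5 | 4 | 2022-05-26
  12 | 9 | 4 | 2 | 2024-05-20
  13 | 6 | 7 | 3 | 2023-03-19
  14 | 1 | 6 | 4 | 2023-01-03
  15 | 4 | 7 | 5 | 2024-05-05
SELECT c.id, p.name AS customer, c.quantity, c.order_date FROM orders c JOIN customers p ON c.customer_id = p.id WHERE p.signup_year > 2023 ORDER BY c.quantity DESC

Execution result:
id | customer | quantity | order_date
5 | Mia Williams | 5 | 2024-02-04
11 | Grace Garcia | 4 | 2022-05-26
14 | Grace Garcia | 4 | 2023-01-03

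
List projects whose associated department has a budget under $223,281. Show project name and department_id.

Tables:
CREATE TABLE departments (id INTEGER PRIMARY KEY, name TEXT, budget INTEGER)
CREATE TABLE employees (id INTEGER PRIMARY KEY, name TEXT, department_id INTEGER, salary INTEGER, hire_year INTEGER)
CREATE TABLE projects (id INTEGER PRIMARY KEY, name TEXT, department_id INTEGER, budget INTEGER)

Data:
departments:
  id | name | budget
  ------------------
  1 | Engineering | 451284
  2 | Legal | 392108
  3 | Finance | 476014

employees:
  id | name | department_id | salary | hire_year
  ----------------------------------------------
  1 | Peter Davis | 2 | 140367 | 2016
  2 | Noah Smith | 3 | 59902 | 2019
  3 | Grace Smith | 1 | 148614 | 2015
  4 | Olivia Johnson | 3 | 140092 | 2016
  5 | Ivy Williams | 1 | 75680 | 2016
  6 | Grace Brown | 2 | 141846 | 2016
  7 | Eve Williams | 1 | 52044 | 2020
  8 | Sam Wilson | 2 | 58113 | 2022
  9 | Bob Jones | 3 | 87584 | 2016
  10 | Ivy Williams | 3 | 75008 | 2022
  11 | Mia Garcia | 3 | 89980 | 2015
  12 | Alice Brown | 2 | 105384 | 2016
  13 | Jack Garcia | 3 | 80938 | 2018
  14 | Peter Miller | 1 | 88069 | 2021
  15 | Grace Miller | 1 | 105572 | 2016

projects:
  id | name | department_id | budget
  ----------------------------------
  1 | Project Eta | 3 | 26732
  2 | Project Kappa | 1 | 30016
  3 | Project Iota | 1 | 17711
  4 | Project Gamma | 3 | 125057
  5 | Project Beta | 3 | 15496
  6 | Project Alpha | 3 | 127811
SELECT name, department_id FROM projects WHERE department_id IN (SELECT id FROM departments WHERE budget < 223281)

Execution result:
(no rows)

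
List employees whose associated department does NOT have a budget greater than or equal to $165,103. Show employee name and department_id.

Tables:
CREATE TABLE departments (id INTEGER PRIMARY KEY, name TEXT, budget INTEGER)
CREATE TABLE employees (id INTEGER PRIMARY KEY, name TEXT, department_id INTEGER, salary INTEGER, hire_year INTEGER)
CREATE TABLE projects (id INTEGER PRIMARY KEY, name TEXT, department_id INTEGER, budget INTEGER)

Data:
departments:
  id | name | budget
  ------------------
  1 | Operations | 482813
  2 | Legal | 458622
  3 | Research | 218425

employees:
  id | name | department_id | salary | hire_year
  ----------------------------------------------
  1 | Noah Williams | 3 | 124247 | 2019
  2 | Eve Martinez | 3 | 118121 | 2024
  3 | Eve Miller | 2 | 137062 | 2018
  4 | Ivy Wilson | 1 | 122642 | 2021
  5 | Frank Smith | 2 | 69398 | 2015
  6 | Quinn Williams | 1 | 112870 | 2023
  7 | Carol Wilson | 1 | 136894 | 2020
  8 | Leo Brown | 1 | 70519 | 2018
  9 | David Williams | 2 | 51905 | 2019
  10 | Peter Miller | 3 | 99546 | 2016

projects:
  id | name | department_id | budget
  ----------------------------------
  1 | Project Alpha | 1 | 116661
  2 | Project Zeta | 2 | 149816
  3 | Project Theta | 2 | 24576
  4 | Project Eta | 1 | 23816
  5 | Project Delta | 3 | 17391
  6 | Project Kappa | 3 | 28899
SELECT name, department_id FROM employees WHERE department_id NOT IN (SELECT id FROM departments WHERE budget >= 165103)

Execution result:
(no rows)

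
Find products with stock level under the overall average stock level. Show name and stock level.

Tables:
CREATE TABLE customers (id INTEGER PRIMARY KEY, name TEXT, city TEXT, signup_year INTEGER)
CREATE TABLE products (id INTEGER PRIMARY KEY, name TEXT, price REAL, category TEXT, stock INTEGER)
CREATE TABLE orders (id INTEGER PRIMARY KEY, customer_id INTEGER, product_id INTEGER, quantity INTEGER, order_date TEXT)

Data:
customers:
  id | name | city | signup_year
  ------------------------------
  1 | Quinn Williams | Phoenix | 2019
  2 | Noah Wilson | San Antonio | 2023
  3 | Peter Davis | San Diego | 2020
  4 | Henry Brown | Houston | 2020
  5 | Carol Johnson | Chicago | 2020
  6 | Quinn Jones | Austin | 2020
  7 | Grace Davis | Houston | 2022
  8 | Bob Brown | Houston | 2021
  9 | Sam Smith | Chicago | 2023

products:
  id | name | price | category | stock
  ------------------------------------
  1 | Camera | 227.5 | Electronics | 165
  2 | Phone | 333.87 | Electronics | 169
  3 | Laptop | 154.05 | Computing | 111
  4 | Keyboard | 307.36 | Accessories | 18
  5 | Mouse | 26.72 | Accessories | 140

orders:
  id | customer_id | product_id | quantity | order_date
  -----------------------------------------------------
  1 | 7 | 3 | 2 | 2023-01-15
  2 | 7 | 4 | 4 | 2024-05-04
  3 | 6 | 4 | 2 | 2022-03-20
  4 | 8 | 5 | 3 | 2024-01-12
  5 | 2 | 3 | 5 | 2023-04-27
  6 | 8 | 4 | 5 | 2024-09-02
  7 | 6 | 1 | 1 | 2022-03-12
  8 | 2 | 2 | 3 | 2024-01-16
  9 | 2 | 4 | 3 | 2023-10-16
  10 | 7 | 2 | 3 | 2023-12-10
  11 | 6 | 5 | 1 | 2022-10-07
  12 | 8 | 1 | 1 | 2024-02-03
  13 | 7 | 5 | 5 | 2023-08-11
SELECT name, stock FROM products WHERE stock < (SELECT AVG(stock) FROM products)

Execution result:
name | stock
Laptop | 111
Keyboard | 18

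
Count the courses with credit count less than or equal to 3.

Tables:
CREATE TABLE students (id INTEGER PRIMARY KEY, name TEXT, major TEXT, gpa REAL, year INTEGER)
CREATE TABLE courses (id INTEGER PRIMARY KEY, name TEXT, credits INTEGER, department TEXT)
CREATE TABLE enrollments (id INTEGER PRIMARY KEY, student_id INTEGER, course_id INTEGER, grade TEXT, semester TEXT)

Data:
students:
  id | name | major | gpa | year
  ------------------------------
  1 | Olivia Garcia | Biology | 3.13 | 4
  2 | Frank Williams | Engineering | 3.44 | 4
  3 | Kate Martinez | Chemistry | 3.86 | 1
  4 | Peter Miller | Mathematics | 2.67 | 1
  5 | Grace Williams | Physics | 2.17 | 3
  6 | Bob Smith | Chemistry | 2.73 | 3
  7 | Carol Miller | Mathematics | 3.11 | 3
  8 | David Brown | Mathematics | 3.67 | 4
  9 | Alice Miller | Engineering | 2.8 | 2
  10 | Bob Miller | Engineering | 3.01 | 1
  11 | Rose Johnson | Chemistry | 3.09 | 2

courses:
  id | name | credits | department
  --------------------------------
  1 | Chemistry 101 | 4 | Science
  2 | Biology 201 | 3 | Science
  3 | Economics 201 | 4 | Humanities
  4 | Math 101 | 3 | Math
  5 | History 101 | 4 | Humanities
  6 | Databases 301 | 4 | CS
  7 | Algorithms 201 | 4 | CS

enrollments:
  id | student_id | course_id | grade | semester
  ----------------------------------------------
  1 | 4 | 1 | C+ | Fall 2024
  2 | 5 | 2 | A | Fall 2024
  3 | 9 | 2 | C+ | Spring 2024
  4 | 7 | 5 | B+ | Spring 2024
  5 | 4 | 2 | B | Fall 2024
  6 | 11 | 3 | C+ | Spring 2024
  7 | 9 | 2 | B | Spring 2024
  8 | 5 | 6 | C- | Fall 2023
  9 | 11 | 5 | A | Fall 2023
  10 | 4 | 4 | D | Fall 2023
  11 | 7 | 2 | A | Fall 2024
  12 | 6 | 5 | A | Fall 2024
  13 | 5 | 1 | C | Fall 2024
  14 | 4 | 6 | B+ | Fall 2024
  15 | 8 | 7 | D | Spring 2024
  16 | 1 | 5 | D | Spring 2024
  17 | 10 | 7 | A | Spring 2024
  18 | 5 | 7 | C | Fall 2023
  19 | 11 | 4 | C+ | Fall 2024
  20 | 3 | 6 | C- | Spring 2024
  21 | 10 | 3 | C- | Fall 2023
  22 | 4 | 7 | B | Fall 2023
SELECT COUNT(*) FROM courses WHERE credits <= 3

Execution result:
2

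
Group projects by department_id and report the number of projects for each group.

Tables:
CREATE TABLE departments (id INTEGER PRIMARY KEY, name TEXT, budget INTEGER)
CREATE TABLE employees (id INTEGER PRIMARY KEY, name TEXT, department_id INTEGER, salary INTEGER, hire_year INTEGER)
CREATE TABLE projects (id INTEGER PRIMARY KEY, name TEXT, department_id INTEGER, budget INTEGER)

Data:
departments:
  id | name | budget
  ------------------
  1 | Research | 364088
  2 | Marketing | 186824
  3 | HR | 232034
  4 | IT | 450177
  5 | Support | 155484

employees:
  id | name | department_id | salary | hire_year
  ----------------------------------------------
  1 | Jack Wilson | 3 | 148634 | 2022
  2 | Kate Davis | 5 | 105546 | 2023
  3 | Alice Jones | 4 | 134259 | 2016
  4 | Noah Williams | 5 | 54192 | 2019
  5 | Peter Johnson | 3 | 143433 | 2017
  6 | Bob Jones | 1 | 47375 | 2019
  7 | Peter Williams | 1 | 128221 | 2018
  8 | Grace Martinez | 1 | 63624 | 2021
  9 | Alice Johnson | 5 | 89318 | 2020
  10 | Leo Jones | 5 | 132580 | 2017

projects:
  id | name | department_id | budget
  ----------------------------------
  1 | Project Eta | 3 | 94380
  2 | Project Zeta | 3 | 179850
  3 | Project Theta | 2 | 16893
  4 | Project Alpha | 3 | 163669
SELECT department_id, COUNT(*) AS n FROM projects GROUP BY department_id

Execution result:
department_id | n
2 | 1
3 | 3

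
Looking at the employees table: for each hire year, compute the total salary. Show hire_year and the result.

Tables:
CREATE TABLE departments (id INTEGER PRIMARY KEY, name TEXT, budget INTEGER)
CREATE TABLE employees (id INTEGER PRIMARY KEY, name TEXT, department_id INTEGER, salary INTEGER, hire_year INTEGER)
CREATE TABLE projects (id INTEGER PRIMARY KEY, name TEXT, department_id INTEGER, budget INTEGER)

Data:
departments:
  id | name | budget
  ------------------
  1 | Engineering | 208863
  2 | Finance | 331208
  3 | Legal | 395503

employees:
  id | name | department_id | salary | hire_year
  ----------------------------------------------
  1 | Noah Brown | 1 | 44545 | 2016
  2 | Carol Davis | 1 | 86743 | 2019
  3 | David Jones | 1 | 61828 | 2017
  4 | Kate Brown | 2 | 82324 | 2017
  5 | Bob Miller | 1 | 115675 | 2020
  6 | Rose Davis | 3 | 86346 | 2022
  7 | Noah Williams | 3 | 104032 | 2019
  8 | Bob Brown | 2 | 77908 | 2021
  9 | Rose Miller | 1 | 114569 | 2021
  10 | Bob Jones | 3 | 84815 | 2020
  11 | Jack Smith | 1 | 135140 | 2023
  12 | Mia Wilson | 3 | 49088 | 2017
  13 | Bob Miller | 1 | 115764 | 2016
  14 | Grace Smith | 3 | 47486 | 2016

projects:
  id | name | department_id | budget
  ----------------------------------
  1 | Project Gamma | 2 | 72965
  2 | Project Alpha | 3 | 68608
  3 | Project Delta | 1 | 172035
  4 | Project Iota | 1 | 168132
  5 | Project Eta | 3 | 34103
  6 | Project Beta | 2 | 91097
SELECT hire_year, SUM(salary) AS sum_salary FROM employees GROUP BY hire_year

Execution result:
hire_year | sum_salary
2016 | 207795
2017 | 193240
2019 | 190775
2020 | 200490
2021 | 192477
2022 | 86346
2023 | 135140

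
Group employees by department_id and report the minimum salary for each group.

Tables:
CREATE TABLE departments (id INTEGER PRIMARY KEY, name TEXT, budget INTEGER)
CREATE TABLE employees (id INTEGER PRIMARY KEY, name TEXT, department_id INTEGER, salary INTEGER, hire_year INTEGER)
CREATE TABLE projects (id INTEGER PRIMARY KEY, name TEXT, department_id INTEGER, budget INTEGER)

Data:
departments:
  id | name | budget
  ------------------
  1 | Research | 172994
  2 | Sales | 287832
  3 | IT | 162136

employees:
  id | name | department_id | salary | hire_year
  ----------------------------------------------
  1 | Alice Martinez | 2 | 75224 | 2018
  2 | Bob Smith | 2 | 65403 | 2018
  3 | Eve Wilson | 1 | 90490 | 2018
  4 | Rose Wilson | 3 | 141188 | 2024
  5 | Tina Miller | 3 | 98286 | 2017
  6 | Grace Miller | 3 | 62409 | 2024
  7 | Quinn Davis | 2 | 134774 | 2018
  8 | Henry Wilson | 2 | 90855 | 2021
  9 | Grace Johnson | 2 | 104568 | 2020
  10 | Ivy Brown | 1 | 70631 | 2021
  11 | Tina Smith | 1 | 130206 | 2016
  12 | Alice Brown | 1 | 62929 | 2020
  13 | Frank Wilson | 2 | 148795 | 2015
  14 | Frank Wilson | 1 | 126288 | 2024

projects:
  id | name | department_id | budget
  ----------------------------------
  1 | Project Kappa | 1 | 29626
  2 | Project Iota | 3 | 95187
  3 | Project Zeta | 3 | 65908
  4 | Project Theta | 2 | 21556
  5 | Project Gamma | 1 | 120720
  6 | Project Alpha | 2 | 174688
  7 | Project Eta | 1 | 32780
SELECT department_id, MIN(salary) AS min_salary FROM employees GROUP BY department_id

Execution result:
department_id | min_salary
1 | 62929
2 | 65403
3 | 62409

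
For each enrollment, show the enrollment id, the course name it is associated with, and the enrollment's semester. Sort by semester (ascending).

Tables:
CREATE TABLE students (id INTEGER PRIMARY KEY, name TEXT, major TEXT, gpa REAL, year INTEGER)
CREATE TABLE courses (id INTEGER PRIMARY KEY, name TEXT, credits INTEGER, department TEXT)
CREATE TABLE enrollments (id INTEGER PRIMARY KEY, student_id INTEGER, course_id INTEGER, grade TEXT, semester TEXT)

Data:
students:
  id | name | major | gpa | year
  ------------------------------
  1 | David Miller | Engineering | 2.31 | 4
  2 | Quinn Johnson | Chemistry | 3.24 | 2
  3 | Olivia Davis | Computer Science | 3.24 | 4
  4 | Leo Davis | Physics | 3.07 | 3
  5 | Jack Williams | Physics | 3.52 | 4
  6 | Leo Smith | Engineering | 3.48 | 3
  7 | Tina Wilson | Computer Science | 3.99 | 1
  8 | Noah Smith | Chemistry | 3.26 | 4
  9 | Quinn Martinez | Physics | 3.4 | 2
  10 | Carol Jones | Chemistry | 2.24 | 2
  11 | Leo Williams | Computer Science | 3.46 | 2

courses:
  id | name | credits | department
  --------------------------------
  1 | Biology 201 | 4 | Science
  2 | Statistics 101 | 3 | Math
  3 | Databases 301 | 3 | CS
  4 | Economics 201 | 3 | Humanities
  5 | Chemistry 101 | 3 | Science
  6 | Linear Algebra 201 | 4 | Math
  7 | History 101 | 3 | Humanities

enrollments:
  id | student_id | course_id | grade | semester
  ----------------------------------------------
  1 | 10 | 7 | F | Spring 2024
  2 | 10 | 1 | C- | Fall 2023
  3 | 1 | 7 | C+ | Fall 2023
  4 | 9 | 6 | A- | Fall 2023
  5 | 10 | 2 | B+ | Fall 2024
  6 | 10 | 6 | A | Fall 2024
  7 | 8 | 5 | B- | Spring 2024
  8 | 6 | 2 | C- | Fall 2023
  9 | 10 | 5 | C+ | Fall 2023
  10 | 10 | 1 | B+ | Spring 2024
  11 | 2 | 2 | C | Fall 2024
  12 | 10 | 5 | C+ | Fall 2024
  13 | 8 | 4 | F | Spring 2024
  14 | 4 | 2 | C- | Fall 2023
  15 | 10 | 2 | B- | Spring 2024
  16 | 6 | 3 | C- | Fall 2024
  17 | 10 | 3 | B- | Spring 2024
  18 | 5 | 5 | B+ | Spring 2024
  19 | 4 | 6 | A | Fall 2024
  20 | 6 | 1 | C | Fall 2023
SELECT c.id, p.name AS course, c.semester FROM enrollments c JOIN courses p ON c.course_id = p.id ORDER BY c.semester ASC

Execution result:
id | course | semester
2 | Biology 201 | Fall 2023
3 | History 101 | Fall 2023
4 | Linear Algebra 201 | Fall 2023
8 | Statistics 101 | Fall 2023
9 | Chemistry 101 | Fall 2023
14 | Statistics 101 | Fall 2023
20 | Biology 201 | Fall 2023
5 | Statistics 101 | Fall 2024
6 | Linear Algebra 201 | Fall 2024
11 | Statistics 101 | Fall 2024
12 | Chemistry 101 | Fall 2024
16 | Databases 301 | Fall 2024
19 | Linear Algebra 201 | Fall 2024
1 | History 101 | Spring 2024
7 | Chemistry 101 | Spring 2024
10 | Biology 201 | Spring 2024
13 | Economics 201 | Spring 2024
15 | Statistics 101 | Spring 2024
17 | Databases 301 | Spring 2024
18 | Chemistry 101 | Spring 2024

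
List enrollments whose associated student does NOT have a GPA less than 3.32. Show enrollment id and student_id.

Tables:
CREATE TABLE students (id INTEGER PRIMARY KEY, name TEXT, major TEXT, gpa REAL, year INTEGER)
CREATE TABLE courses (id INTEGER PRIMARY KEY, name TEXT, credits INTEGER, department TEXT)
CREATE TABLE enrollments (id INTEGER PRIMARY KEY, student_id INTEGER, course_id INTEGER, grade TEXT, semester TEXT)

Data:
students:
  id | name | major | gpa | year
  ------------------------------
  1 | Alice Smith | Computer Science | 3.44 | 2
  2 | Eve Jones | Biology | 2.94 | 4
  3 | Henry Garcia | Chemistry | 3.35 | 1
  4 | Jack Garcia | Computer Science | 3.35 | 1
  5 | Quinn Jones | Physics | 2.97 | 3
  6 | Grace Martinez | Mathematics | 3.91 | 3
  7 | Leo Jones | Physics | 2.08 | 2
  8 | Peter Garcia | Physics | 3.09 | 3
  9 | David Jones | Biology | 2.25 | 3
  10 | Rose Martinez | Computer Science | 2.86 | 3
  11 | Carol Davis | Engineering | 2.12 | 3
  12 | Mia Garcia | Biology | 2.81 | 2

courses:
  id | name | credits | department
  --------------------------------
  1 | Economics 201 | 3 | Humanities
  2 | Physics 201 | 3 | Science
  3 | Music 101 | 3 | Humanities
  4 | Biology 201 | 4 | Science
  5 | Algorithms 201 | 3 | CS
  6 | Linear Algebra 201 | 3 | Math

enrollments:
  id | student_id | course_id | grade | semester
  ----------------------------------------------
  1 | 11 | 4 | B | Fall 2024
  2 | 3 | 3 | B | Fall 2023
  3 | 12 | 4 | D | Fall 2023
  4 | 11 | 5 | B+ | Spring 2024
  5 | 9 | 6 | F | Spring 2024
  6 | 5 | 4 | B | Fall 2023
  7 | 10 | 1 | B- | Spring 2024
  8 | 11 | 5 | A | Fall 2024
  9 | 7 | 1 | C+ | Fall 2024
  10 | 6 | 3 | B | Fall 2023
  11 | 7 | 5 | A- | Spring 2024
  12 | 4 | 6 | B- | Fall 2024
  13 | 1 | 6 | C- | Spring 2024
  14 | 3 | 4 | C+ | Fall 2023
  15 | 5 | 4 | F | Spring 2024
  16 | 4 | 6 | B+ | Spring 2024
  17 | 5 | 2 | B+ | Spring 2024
SELECT id, student_id FROM enrollments WHERE student_id NOT IN (SELECT id FROM students WHERE gpa < 3.32)

Execution result:
id | student_id
2 | 3
10 | 6
12 | 4
13 | 1
14 | 3
16 | 4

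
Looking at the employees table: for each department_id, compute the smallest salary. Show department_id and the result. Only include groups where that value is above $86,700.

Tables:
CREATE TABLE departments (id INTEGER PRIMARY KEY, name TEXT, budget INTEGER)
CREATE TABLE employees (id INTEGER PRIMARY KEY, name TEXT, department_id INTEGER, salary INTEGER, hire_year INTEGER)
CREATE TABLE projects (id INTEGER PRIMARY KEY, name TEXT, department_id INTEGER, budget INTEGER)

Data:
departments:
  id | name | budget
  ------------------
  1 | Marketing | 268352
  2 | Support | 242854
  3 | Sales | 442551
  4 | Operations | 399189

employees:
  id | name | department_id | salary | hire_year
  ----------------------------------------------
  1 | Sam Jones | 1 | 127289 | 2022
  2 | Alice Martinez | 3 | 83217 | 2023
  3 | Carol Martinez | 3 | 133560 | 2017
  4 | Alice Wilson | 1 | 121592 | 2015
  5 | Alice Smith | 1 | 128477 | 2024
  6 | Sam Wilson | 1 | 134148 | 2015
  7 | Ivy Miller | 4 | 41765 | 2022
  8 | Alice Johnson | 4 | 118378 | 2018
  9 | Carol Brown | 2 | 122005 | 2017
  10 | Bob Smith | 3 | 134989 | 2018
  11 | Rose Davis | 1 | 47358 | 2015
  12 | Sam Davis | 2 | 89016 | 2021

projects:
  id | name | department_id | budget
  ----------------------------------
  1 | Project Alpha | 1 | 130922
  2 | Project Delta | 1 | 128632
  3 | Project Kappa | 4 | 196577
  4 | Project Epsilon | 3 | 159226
SELECT department_id, MIN(salary) AS min_salary FROM employees GROUP BY department_id HAVING MIN(salary) > 86700

Execution result:
department_id | min_salary
2 | 89016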